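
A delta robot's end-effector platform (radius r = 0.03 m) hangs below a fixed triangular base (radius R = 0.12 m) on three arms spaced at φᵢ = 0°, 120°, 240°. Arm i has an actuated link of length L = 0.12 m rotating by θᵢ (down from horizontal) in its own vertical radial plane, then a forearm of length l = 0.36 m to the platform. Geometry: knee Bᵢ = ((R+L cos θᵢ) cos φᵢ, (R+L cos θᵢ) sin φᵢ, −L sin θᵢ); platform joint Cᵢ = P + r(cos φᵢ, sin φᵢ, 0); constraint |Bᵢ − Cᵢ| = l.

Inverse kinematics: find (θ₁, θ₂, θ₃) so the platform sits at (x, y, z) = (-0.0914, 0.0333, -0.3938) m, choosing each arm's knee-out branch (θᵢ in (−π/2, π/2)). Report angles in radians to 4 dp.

arm 1 (φ=0.0°): x'=-0.0914, y'=0.0333
  e−x'=0.1814;  (l²−L²−(e−x')²−y'²−z²)/2L = -0.3079
  √(A²+B²)=0.4336;  θ1 = -1.1391+2.3605 ≈ 1.2213
arm 2 (φ=120.0°): x'=0.0745, y'=0.0625
  e−x'=0.0155;  (l²−L²−(e−x')²−y'²−z²)/2L = -0.1834
  √(A²+B²)=0.3941;  θ2 = -1.5316+2.0549 ≈ 0.5234
rotate P by −φ3: (0.0169, -0.0958, -0.3938)
  A=0.0731, B=-0.3938, C=(l²−L²−A²−y'²−z²)/(2L)=-0.2267
  θ3 = atan2(B,A) + arccos(C/0.4005) = 0.7852

θ₁ = 1.2213, θ₂ = 0.5234, θ₃ = 0.7852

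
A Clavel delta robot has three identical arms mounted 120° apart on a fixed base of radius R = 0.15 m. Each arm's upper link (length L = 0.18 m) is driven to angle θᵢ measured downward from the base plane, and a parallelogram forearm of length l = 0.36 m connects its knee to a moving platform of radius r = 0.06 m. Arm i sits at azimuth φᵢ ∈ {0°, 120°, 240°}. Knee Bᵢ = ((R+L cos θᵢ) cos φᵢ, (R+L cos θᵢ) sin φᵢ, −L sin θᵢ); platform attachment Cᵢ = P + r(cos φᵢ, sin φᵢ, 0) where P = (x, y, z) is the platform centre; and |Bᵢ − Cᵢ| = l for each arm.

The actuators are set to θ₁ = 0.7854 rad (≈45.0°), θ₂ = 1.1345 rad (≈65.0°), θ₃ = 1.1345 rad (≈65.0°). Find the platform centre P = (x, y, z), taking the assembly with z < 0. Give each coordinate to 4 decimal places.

(0.0698, 0.0000, -0.4557)

arm 1 at φ=0.0°: ρ1 = 0.2173;  S1 = (0.2173, 0.0000, -0.1273)
arm 2 at φ=120.0°: ρ2 = 0.1661;  S2 = (-0.0830, 0.1438, -0.1631)
S3 = (0.1661·cos240.0°, 0.1661·sin240.0°, -0.1631) = (-0.0830, -0.1438, -0.1631)
eliminate P² terms by subtracting sphere 1 from 2 and 3
plane₁₂: -0.6006x+0.2876y+-0.0717z = -0.0092
Cramer: x(z) = 0.0153-0.1194z;  y(z) = 0.0000+0.0000z
into |P−S₁|² = l²: 1.0143z² + 0.3028z + -0.0726 = 0;  Δ = 0.3863;  z = -0.4557 or 0.1571 → z<0 root = -0.4557
x = 0.0698, y = 0.0000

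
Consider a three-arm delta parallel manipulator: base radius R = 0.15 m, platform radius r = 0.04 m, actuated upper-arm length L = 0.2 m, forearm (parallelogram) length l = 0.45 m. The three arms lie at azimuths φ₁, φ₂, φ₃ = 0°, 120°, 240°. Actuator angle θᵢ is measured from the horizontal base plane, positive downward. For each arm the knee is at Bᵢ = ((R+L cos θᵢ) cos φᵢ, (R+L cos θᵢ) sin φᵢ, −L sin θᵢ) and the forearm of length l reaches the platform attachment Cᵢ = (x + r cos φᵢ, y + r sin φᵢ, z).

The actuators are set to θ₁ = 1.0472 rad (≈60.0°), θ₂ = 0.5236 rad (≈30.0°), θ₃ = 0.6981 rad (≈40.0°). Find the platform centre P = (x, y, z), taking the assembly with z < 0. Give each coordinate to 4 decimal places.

(-0.1033, 0.0323, -0.4946)

φ1=0.0°: virtual centre (0.2100, 0.0000, -0.1732), radius l
S2 = (0.2832·cos120.0°, 0.2832·sin120.0°, -0.1000) = (-0.1416, 0.2453, -0.1000)
arm 3 at φ=240.0°: ρ3 = 0.2632;  S3 = (-0.1316, -0.2279, -0.1286)
subtract pairs → two planes through P
linear system: -0.7032x+0.4905y = 0.0161−0.1464z; -0.6832x+-0.4559y = 0.0117−0.0893z
det = 0.6557;  x = -0.0200+0.1686z,  y = 0.0042+-0.0568z
quadratic in z: (1.0316)z²+(0.2684)z+(-0.1196)=0, √Δ=0.7521 → z ∈ {-0.4946, 0.2344}; z = -0.4946 (taking z<0)
x = -0.1033, y = 0.0323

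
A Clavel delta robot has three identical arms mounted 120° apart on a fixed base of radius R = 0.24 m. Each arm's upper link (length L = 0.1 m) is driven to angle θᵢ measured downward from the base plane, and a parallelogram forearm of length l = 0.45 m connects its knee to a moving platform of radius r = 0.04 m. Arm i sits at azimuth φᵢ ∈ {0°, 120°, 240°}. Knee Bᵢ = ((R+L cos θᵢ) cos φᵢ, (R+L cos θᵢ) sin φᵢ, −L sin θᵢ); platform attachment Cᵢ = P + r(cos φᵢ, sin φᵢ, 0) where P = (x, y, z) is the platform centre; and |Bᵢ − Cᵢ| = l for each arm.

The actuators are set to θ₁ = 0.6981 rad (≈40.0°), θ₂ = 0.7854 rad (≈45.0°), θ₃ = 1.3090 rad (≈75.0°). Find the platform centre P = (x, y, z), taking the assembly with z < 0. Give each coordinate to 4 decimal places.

O1 = (0.2766·cos0.0°, 0.2766·sin0.0°, -0.0643) = (0.2766, 0.0000, -0.0643)
φ2=120.0°: virtual centre (-0.1354, 0.2344, -0.0707), radius l
φ3=240.0°: virtual centre (-0.1129, -0.1956, -0.0966), radius l
|O₂|²−|O₁|² = -0.0024;  |O₃|²−|O₁|² = -0.0203
[-0.8239 0.4689 -0.0129]·P = -0.0024;  [-0.7791 -0.3912 -0.0646]·P = -0.0203
det = 0.6877;  x = 0.0152+-0.0514z,  y = 0.0216+-0.0629z
quadratic in z: (1.0066)z²+(0.1527)z+(-0.1296)=0, √Δ=0.7382 → z ∈ {-0.4425, 0.2908}; z = -0.4425 (taking z<0)
x = 0.0379, y = 0.0495

(0.0379, 0.0495, -0.4425)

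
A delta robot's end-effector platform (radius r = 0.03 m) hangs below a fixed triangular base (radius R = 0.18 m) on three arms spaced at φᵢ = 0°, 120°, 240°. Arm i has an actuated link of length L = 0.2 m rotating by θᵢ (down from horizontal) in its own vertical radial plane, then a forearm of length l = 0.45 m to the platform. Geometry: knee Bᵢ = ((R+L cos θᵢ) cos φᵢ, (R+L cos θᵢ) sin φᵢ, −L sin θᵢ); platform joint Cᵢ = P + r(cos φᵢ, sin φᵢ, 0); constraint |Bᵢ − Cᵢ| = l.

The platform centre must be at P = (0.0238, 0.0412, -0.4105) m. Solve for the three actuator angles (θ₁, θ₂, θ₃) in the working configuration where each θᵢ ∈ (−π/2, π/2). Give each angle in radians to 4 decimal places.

arm 1 (φ=0.0°): x'=0.0238, y'=0.0412
  e−x'=0.1262;  (l²−L²−(e−x')²−y'²−z²)/2L = -0.0591
  γ=atan2(-0.4105,0.1262)=-1.2725;  ψ=arccos(-0.1376)=1.7088;  θ1=γ+ψ≈0.4363
arm 2 (φ=120.0°): x'=0.0238, y'=-0.0412
  A cos θ + B sin θ = C:  0.1262·cos θ + -0.4105·sin θ = -0.0591
  θ2 = atan2(B,A) + arccos(C/0.4295) = 0.4364
rotate P by −φ3: (-0.0476, 0.0000, -0.4105)
  A cos θ + B sin θ = C:  0.1976·cos θ + -0.4105·sin θ = -0.1126
  θ3 = atan2(B,A) + arccos(C/0.4556) = 0.6984

θ₁ = 0.4363, θ₂ = 0.4364, θ₃ = 0.6984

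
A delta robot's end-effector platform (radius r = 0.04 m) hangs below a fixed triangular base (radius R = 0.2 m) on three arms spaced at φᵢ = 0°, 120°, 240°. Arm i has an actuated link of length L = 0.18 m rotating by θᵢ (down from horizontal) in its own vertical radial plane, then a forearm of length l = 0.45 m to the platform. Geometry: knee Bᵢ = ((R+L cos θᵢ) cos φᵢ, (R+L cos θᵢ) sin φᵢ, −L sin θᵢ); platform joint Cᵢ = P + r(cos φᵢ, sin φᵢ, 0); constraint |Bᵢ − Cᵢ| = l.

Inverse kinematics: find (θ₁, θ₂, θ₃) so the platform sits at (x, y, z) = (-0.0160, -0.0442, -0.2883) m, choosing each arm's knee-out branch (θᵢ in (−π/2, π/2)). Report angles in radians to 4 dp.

θ₁ = 0.0874, θ₂ = 0.1741, θ₃ = -0.3492

φ1=0.0° → target in arm frame (-0.0160, -0.0442)
  A cos θ + B sin θ = C:  0.1760·cos θ + -0.2883·sin θ = 0.1501
  θ1 = atan2(B,A) + arccos(C/0.3378) = 0.0874
arm 2 (φ=120.0°): x'=-0.0303, y'=0.0360
  A=0.1903, B=-0.2883, C=(l²−L²−A²−y'²−z²)/(2L)=0.1375
  γ=atan2(-0.2883,0.1903)=-0.9874;  ψ=arccos(0.3979)=1.1615;  θ2=γ+ψ≈0.1741
arm 3 (φ=240.0°): x'=0.0463, y'=0.0082
  A=0.1137, B=-0.2883, C=(l²−L²−A²−y'²−z²)/(2L)=0.2055
  γ=atan2(-0.2883,0.1137)=-1.1951;  ψ=arccos(0.6631)=0.8458;  θ3=γ+ψ≈-0.3492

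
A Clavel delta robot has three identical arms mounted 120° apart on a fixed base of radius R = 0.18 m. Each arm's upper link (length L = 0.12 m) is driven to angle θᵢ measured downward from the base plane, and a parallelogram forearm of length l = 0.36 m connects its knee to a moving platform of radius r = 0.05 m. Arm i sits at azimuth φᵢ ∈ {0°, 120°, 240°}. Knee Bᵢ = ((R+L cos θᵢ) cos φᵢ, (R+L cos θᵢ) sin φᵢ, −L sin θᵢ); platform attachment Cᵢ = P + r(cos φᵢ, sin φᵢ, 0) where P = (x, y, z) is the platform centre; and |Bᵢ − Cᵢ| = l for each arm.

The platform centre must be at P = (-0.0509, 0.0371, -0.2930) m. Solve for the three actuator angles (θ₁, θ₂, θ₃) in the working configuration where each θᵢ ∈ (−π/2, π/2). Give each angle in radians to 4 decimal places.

arm 1 (φ=0.0°): x'=-0.0509, y'=0.0371
  A cos θ + B sin θ = C:  0.1809·cos θ + -0.2930·sin θ = -0.0198
  θ1 = atan2(B,A) + arccos(C/0.3443) = 0.6106
rotate P by −φ2: (0.0576, 0.0255, -0.2930)
  A=0.0724, B=-0.2930, C=(l²−L²−A²−y'²−z²)/(2L)=0.0977
  γ=atan2(-0.2930,0.0724)=-1.3285;  ψ=arccos(0.3238)=1.2411;  θ2=γ+ψ≈-0.0874
φ3=240.0° → target in arm frame (-0.0067, -0.0626)
  e−x'=0.1367;  (l²−L²−(e−x')²−y'²−z²)/2L = 0.0281
  γ=atan2(-0.2930,0.1367)=-1.1343;  ψ=arccos(0.0870)=1.4837;  θ3=γ+ψ≈0.3494

θ₁ = 0.6106, θ₂ = -0.0874, θ₃ = 0.3494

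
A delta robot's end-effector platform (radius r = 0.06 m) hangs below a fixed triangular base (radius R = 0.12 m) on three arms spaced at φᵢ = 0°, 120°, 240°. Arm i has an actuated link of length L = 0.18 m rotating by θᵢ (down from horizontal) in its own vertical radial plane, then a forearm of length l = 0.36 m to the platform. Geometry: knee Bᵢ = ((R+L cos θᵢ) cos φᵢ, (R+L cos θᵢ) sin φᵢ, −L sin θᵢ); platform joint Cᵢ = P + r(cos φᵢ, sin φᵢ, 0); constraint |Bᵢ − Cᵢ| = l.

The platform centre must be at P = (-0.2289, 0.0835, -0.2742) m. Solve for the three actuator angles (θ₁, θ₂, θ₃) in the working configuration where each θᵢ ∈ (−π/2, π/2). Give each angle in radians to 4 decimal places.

arm 1 (φ=0.0°): x'=-0.2289, y'=0.0835
  e−x'=0.2889;  (l²−L²−(e−x')²−y'²−z²)/2L = -0.1901
  γ=atan2(-0.2742,0.2889)=-0.7593;  ψ=arccos(-0.4772)=2.0682;  θ1=γ+ψ≈1.3089
φ2=120.0° → target in arm frame (0.1868, 0.1565)
  A cos θ + B sin θ = C:  -0.1268·cos θ + -0.2742·sin θ = -0.0515
  √(A²+B²)=0.3021;  θ2 = -2.0038+1.7421 ≈ -0.2617
arm 3 (φ=240.0°): x'=0.0421, y'=-0.2400
  A=0.0179, B=-0.2742, C=(l²−L²−A²−y'²−z²)/(2L)=-0.0997
  θ3 = atan2(B,A) + arccos(C/0.2748) = 0.4364

θ₁ = 1.3089, θ₂ = -0.2617, θ₃ = 0.4364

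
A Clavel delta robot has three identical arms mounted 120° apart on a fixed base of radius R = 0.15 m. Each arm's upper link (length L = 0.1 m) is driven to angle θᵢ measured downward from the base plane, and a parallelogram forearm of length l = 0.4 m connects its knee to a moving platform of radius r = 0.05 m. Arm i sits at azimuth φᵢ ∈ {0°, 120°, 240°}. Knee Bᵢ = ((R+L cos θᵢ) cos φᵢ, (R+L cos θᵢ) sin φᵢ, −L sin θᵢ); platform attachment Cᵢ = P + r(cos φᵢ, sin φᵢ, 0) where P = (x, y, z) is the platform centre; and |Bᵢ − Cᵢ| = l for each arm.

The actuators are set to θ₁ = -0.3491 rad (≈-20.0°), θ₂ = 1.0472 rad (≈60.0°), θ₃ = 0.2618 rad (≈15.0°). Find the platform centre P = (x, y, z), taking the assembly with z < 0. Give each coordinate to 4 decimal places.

φ1=0.0°: virtual centre (0.1940, 0.0000, 0.0342), radius l
S2 = (0.1500·cos120.0°, 0.1500·sin120.0°, -0.0866) = (-0.0750, 0.1299, -0.0866)
arm 3 at φ=240.0°: (R−r)+L cos θ3 = 0.1966;  S3 = (-0.0983, -0.1703, -0.0259)
eliminate P² terms by subtracting sphere 1 from 2 and 3
[-0.5379 0.2598 -0.2416]·P = -0.0088;  [-0.5845 -0.3405 -0.1202]·P = 0.0005
Cramer: x(z) = 0.0085-0.3388z;  y(z) = -0.0162+0.2286z
sphere 1 gives Az²+Bz+C=0 with A=1.1670, B=0.0498, C=-0.1242;  B²−4AC=0.5822;  roots -0.3483, 0.3056;  negative root z = -0.3483
x = 0.1265, y = -0.0958

(0.1265, -0.0958, -0.3483)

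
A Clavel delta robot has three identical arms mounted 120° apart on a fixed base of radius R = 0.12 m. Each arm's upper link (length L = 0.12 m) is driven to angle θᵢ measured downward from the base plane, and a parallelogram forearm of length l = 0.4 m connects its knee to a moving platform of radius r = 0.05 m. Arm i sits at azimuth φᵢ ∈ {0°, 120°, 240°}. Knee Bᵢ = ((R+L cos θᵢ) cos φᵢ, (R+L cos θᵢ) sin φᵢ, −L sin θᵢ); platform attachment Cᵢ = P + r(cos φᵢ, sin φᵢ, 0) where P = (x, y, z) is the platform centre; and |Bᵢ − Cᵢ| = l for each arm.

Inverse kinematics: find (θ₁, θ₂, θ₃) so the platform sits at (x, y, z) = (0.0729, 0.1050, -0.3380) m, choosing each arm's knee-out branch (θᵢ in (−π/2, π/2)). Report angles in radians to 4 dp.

φ1=0.0° → target in arm frame (0.0729, 0.1050)
  e−x'=-0.0029;  (l²−L²−(e−x')²−y'²−z²)/2L = 0.0847
  θ1 = atan2(B,A) + arccos(C/0.3380) = -0.2618
φ2=120.0° → target in arm frame (0.0545, -0.1156)
  e−x'=0.0155;  (l²−L²−(e−x')²−y'²−z²)/2L = 0.0739
  √(A²+B²)=0.3384;  θ2 = -1.5249+1.3505 ≈ -0.1744
rotate P by −φ3: (-0.1274, 0.0106, -0.3380)
  e−x'=0.1974;  (l²−L²−(e−x')²−y'²−z²)/2L = -0.0322
  θ3 = atan2(B,A) + arccos(C/0.3914) = 0.6108

θ₁ = -0.2618, θ₂ = -0.1744, θ₃ = 0.6108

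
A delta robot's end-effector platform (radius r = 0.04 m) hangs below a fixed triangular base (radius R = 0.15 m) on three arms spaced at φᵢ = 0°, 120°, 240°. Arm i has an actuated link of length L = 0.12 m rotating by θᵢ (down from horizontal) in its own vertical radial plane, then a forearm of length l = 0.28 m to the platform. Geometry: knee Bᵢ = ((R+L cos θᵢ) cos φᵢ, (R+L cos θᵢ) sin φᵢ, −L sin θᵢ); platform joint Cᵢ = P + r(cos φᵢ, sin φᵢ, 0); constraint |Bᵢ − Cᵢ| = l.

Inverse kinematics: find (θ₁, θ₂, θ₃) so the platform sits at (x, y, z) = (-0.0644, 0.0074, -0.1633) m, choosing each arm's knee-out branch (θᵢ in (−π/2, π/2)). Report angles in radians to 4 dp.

θ₁ = 0.6983, θ₂ = -0.3497, θ₃ = -0.1744

arm 1 (φ=0.0°): x'=-0.0644, y'=0.0074
  e−x'=0.1744;  (l²−L²−(e−x')²−y'²−z²)/2L = 0.0286
  √(A²+B²)=0.2389;  θ1 = -0.7525+1.4508 ≈ 0.6983
rotate P by −φ2: (0.0386, 0.0521, -0.1633)
  A cos θ + B sin θ = C:  0.0714·cos θ + -0.1633·sin θ = 0.1230
  γ=atan2(-0.1633,0.0714)=-1.1587;  ψ=arccos(0.6903)=0.8089;  θ2=γ+ψ≈-0.3497
arm 3 (φ=240.0°): x'=0.0258, y'=-0.0595
  A=0.0842, B=-0.1633, C=(l²−L²−A²−y'²−z²)/(2L)=0.1113
  γ=atan2(-0.1633,0.0842)=-1.0947;  ψ=arccos(0.6056)=0.9203;  θ3=γ+ψ≈-0.1744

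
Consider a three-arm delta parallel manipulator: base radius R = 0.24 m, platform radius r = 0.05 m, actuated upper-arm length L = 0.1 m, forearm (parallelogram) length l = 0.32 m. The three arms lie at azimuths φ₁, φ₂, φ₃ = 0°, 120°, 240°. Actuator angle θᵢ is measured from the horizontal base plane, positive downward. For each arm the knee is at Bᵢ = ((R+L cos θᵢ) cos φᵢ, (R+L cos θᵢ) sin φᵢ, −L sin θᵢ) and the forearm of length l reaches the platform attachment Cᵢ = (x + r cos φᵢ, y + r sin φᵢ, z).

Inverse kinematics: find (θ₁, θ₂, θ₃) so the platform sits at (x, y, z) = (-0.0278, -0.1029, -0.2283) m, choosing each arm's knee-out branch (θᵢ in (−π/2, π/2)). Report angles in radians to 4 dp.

θ₁ = 1.0469, θ₂ = 1.3964, θ₃ = -0.3490

φ1=0.0° → target in arm frame (-0.0278, -0.1029)
  A cos θ + B sin θ = C:  0.2178·cos θ + -0.2283·sin θ = -0.0887
  θ1 = atan2(B,A) + arccos(C/0.3155) = 1.0469
arm 2 (φ=120.0°): x'=-0.0752, y'=0.0755
  A=0.2652, B=-0.2283, C=(l²−L²−A²−y'²−z²)/(2L)=-0.1788
  γ=atan2(-0.2283,0.2652)=-0.7107;  ψ=arccos(-0.5110)=2.1071;  θ2=γ+ψ≈1.3964
arm 3 (φ=240.0°): x'=0.1030, y'=0.0274
  A=0.0870, B=-0.2283, C=(l²−L²−A²−y'²−z²)/(2L)=0.1598
  θ3 = atan2(B,A) + arccos(C/0.2443) = -0.3490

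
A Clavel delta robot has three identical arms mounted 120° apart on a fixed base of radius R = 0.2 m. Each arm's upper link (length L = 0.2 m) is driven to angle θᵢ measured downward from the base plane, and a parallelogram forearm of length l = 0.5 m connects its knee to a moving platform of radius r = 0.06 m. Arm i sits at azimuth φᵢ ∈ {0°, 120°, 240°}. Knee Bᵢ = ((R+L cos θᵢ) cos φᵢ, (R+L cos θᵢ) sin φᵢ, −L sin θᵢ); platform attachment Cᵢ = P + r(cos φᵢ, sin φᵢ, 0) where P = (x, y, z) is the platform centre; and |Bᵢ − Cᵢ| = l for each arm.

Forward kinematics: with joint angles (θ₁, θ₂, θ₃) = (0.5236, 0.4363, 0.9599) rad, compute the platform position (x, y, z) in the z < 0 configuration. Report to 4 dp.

(0.0409, 0.1020, -0.5068)

φ1=0.0°: virtual centre (0.3132, 0.0000, -0.1000), radius l
φ2=120.0°: virtual centre (-0.1606, 0.2782, -0.0845), radius l
arm 3 at φ=240.0°: ρ3 = 0.2547;  S3 = (-0.1274, -0.2206, -0.1638)
eliminate P² terms by subtracting sphere 1 from 2 and 3
plane₁₂: -0.9477x+0.5564y+0.0310z = 0.0023
det = 0.9084;  x = 0.0089+-0.0632z,  y = 0.0193+-0.1632z
quadratic in z: (1.0306)z²+(0.2321)z+(-0.1470)=0, √Δ=0.8125 → z ∈ {-0.5068, 0.2815}; z = -0.5068 (taking z<0)
x = 0.0409, y = 0.1020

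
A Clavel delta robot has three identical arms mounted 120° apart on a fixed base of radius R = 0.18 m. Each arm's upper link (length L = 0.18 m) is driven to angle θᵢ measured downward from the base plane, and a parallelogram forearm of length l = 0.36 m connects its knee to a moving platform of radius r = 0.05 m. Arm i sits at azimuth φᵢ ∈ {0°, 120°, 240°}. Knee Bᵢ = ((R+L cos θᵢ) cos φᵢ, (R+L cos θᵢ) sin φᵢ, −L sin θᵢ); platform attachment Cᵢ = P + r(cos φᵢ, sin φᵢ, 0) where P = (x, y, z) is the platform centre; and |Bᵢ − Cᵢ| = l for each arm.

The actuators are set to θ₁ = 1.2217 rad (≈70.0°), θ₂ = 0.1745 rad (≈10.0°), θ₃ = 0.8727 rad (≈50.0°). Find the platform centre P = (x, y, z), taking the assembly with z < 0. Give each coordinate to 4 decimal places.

(-0.1137, 0.0851, -0.3399)

arm 1 at φ=0.0°: ρ1 = 0.1916;  S1 = (0.1916, 0.0000, -0.1691)
S2 = (0.3073·cos120.0°, 0.3073·sin120.0°, -0.0313) = (-0.1536, 0.2661, -0.0313)
φ3=240.0°: virtual centre (-0.1228, -0.2128, -0.1379), radius l
|S₂|²−|S₁|² = 0.0301;  |S₃|²−|S₁|² = 0.0141
[-0.6904 0.5322 0.2758]·P = 0.0301;  [-0.6288 -0.4256 0.0625]·P = 0.0141
det = 0.6285;  x = -0.0323+0.2397z,  y = 0.0146+-0.2073z
sphere 1 gives Az²+Bz+C=0 with A=1.1004, B=0.2249, C=-0.0507;  B²−4AC=0.2736;  roots -0.3399, 0.1355;  negative root z = -0.3399
x = -0.1137, y = 0.0851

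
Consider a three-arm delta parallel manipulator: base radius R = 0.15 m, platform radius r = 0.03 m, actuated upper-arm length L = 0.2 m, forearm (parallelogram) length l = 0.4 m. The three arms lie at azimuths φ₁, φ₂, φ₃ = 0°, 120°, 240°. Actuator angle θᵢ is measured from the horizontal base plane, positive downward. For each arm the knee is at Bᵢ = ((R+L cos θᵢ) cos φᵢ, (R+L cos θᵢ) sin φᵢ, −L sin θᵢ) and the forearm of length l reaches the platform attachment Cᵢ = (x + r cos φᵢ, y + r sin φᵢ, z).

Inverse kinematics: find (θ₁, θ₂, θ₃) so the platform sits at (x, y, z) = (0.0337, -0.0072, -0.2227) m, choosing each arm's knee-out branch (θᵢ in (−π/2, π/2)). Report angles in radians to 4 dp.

θ₁ = -0.3491, θ₂ = 0.0870, θ₃ = -0.0003

rotate P by −φ1: (0.0337, -0.0072, -0.2227)
  e−x'=0.0863;  (l²−L²−(e−x')²−y'²−z²)/2L = 0.1573
  √(A²+B²)=0.2388;  θ1 = -1.2011+0.8520 ≈ -0.3491
arm 2 (φ=120.0°): x'=-0.0231, y'=-0.0256
  A cos θ + B sin θ = C:  0.1431·cos θ + -0.2227·sin θ = 0.1232
  θ2 = atan2(B,A) + arccos(C/0.2647) = 0.0870
φ3=240.0° → target in arm frame (-0.0106, 0.0328)
  e−x'=0.1306;  (l²−L²−(e−x')²−y'²−z²)/2L = 0.1307
  γ=atan2(-0.2227,0.1306)=-1.0404;  ψ=arccos(0.5061)=1.0401;  θ3=γ+ψ≈-0.0003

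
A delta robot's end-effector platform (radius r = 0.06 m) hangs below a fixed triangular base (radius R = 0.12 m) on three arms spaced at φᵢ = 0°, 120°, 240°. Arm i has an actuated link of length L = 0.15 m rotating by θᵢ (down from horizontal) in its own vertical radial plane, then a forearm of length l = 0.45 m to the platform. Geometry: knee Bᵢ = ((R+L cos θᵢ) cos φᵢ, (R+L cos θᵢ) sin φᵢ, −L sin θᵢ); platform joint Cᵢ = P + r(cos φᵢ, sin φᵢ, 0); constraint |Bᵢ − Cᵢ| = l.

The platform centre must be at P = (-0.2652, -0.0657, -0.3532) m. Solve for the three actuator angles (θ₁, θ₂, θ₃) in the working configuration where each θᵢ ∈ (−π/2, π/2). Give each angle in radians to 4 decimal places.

θ₁ = 1.1346, θ₂ = 0.0871, θ₃ = -0.3491

φ1=0.0° → target in arm frame (-0.2652, -0.0657)
  A cos θ + B sin θ = C:  0.3252·cos θ + -0.3532·sin θ = -0.1827
  γ=atan2(-0.3532,0.3252)=-0.8266;  ψ=arccos(-0.3806)=1.9613;  θ1=γ+ψ≈1.1346
φ2=120.0° → target in arm frame (0.0757, 0.2625)
  A cos θ + B sin θ = C:  -0.0157·cos θ + -0.3532·sin θ = -0.0464
  γ=atan2(-0.3532,-0.0157)=-1.6152;  ψ=arccos(-0.1312)=1.7024;  θ2=γ+ψ≈0.0871
φ3=240.0° → target in arm frame (0.1895, -0.1968)
  A=-0.1295, B=-0.3532, C=(l²−L²−A²−y'²−z²)/(2L)=-0.0009
  θ3 = atan2(B,A) + arccos(C/0.3762) = -0.3491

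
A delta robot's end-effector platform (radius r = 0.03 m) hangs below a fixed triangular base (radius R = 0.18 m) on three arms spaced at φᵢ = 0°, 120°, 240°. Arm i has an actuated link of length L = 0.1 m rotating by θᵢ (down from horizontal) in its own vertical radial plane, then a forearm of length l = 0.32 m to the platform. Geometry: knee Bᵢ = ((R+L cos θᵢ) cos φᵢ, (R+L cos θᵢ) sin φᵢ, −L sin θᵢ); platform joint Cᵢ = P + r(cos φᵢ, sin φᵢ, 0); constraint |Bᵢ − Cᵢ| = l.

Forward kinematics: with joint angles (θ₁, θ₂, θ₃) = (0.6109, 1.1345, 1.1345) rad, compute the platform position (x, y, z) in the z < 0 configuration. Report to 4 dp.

(0.0507, 0.0000, -0.3211)

arm 1 at φ=0.0°: e+L cos θ1 = 0.2319;  O1 = (0.2319, 0.0000, -0.0574)
arm 2 at φ=120.0°: e+L cos θ2 = 0.1923;  O2 = (-0.0961, 0.1665, -0.0906)
O3 = (0.1923·cos240.0°, 0.1923·sin240.0°, -0.0906) = (-0.0961, -0.1665, -0.0906)
eliminate P² terms by subtracting sphere 1 from 2 and 3
plane₁₂: -0.6561x+0.3330y+-0.0665z = -0.0119
Cramer: x(z) = 0.0181-0.1014z;  y(z) = 0.0000+0.0000z
sphere 1 gives Az²+Bz+C=0 with A=1.0103, B=0.1581, C=-0.0534;  B²−4AC=0.2408;  roots -0.3211, 0.1646;  negative root z = -0.3211
x = 0.0507, y = 0.0000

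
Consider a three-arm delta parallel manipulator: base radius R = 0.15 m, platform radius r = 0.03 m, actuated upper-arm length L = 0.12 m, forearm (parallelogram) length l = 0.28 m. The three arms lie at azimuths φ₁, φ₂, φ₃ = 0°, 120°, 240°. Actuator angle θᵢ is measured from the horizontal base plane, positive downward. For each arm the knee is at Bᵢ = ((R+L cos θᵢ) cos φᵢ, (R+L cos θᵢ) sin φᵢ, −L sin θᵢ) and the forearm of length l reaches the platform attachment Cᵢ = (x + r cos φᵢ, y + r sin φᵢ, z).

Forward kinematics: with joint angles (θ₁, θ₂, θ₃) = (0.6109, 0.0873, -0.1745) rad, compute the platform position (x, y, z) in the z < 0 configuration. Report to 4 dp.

(-0.0438, -0.0123, -0.1665)

φ1=0.0°: virtual centre (0.2183, 0.0000, -0.0688), radius l
φ2=120.0°: virtual centre (-0.1198, 0.2075, -0.0105), radius l
φ3=240.0°: virtual centre (-0.1191, -0.2063, 0.0208), radius l
|O₂|²−|O₁|² = 0.0051;  |O₃|²−|O₁|² = 0.0048
plane₁₂: -0.6761x+0.4149y+0.1167z = 0.0051
Cramer: x(z) = -0.0073+0.2193z;  y(z) = 0.0004+0.0760z
sphere 1 gives Az²+Bz+C=0 with A=1.0539, B=0.0388, C=-0.0228;  B²−4AC=0.0975;  roots -0.1665, 0.1297;  negative root z = -0.1665
x = -0.0438, y = -0.0123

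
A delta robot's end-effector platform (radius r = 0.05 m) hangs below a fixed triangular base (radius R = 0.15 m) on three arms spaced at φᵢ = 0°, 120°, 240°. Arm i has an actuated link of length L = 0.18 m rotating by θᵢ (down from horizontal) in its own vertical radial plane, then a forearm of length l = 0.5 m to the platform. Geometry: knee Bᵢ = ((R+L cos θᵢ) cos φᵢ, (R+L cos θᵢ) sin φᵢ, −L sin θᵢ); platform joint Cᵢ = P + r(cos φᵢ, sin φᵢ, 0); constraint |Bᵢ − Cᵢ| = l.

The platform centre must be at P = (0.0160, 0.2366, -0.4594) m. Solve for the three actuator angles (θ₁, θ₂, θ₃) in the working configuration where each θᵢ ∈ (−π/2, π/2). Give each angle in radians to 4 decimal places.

θ₁ = 0.5235, θ₂ = -0.0875, θ₃ = 1.1344

arm 1 (φ=0.0°): x'=0.0160, y'=0.2366
  A cos θ + B sin θ = C:  0.0840·cos θ + -0.4594·sin θ = -0.1569
  √(A²+B²)=0.4670;  θ1 = -1.3899+1.9134 ≈ 0.5235
rotate P by −φ2: (0.1969, -0.1322, -0.4594)
  A=-0.0969, B=-0.4594, C=(l²−L²−A²−y'²−z²)/(2L)=-0.0564
  √(A²+B²)=0.4695;  θ2 = -1.7787+1.6912 ≈ -0.0875
arm 3 (φ=240.0°): x'=-0.2129, y'=-0.1044
  A=0.3129, B=-0.4594, C=(l²−L²−A²−y'²−z²)/(2L)=-0.2841
  γ=atan2(-0.4594,0.3129)=-0.9729;  ψ=arccos(-0.5111)=2.1072;  θ3=γ+ψ≈1.1344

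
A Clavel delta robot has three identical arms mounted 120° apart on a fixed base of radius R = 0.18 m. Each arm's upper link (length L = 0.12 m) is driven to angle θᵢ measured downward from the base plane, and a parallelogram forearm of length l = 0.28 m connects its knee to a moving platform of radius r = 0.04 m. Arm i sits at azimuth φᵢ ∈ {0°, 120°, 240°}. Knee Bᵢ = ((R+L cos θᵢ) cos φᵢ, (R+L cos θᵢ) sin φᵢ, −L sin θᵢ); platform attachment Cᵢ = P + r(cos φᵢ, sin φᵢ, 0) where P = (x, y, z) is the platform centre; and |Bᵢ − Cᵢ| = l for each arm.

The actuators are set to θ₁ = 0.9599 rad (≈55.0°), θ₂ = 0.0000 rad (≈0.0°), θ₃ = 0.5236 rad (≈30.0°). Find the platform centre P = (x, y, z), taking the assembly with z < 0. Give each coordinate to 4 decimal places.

(-0.0554, 0.0297, -0.1861)

arm 1 at φ=0.0°: (R−r)+L cos θ1 = 0.2088;  centre 1 = (0.2088, 0.0000, -0.0983)
φ2=120.0°: virtual centre (-0.1300, 0.2252, 0.0000), radius l
φ3=240.0°: virtual centre (-0.1220, -0.2112, -0.0600), radius l
|centre ₂|²−|centre ₁|² = 0.0143;  |centre ₃|²−|centre ₁|² = 0.0098
plane₁₂: -0.6777x+0.4503y+0.1966z = 0.0143
det = 0.5842;  x = -0.0179+0.2012z,  y = 0.0048+-0.1338z
quadratic in z: (1.0584)z²+(0.1040)z+(-0.0173)=0, √Δ=0.2899 → z ∈ {-0.1861, 0.0878}; z = -0.1861 (taking z<0)
x = -0.0554, y = 0.0297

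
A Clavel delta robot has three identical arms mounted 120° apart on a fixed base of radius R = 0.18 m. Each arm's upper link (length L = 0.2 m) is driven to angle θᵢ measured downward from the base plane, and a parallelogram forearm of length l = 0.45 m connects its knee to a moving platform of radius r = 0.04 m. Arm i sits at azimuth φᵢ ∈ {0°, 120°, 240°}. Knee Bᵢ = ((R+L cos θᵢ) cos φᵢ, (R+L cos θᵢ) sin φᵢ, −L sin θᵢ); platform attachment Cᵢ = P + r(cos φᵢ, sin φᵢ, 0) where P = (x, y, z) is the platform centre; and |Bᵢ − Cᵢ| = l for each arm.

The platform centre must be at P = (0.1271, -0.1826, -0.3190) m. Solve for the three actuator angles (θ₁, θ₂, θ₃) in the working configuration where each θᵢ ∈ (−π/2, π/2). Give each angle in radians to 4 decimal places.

θ₁ = -0.1745, θ₂ = 1.2218, θ₃ = 0.0003

arm 1 (φ=0.0°): x'=0.1271, y'=-0.1826
  A cos θ + B sin θ = C:  0.0129·cos θ + -0.3190·sin θ = 0.0681
  √(A²+B²)=0.3193;  θ1 = -1.5304+1.3559 ≈ -0.1745
φ2=120.0° → target in arm frame (-0.2217, -0.0188)
  A cos θ + B sin θ = C:  0.3617·cos θ + -0.3190·sin θ = -0.1761
  θ2 = atan2(B,A) + arccos(C/0.4823) = 1.2218
rotate P by −φ3: (0.0946, 0.2014, -0.3190)
  e−x'=0.0454;  (l²−L²−(e−x')²−y'²−z²)/2L = 0.0453
  γ=atan2(-0.3190,0.0454)=-1.4294;  ψ=arccos(0.1406)=1.4297;  θ3=γ+ψ≈0.0003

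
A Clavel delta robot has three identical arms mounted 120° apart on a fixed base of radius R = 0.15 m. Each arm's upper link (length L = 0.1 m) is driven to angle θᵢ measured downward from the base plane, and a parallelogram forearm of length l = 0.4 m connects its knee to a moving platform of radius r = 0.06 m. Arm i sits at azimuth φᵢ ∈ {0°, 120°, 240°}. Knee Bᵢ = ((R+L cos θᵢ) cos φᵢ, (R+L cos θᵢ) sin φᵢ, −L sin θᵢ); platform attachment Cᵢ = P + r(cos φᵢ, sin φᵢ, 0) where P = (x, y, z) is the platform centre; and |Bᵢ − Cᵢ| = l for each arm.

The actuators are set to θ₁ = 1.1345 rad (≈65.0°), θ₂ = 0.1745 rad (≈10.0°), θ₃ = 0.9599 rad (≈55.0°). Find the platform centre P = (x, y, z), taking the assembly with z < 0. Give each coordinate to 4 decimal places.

(-0.0849, 0.0981, -0.4119)

φ1=0.0°: virtual centre (0.1323, 0.0000, -0.0906), radius l
arm 2 at φ=120.0°: e+L cos θ2 = 0.1885;  centre 2 = (-0.0942, 0.1632, -0.0174)
centre 3 = (0.1474·cos240.0°, 0.1474·sin240.0°, -0.0819) = (-0.0737, -0.1276, -0.0819)
subtract pairs → two planes through P
linear system: -0.4530x+0.3265y = 0.0101−0.1465z; -0.4119x+-0.2552y = 0.0027−0.0174z
det = 0.2501;  x = -0.0139+0.1723z,  y = 0.0117+-0.2098z
into |P−centre ₁|² = l²: 1.0737z² + 0.1260z + -0.1303 = 0;  Δ = 0.5754;  z = -0.4119 or 0.2946 → z<0 root = -0.4119
x = -0.0849, y = 0.0981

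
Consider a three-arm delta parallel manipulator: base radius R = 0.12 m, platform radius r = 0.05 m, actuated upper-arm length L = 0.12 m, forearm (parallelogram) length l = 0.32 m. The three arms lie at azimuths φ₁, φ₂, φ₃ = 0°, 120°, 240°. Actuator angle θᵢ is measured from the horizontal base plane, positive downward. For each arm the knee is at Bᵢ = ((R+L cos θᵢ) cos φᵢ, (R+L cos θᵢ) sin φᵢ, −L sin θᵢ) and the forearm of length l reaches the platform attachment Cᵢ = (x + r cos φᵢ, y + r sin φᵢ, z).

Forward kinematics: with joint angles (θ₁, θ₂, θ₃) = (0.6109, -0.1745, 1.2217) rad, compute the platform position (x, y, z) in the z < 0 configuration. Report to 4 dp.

S1 = (0.1683·cos0.0°, 0.1683·sin0.0°, -0.0688) = (0.1683, 0.0000, -0.0688)
φ2=120.0°: virtual centre (-0.0941, 0.1630, 0.0208), radius l
φ3=240.0°: virtual centre (-0.0555, -0.0962, -0.1128), radius l
subtract pairs → two planes through P
linear system: -0.5248x+0.3259y = 0.0028−0.1793z; -0.4476x+-0.1923y = -0.0080−-0.0879z
Cramer: x(z) = 0.0084+0.0237z;  y(z) = 0.0221-0.5120z
into |P−S₁|² = l²: 1.2627z² + 0.1075z + -0.0716 = 0;  Δ = 0.3733;  z = -0.2845 or 0.1994 → z<0 root = -0.2845
x = 0.0017, y = 0.1677

(0.0017, 0.1677, -0.2845)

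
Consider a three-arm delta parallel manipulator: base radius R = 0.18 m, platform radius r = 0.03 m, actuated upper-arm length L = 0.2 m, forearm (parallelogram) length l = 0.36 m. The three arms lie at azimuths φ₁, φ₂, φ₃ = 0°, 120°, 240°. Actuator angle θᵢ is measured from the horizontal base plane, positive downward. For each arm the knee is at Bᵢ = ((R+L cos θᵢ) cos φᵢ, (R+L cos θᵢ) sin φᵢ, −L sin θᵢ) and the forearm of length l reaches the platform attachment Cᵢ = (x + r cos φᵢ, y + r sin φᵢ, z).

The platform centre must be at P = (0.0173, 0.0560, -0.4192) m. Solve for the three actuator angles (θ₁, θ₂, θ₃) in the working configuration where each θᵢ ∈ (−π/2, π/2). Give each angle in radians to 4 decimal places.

θ₁ = 0.9597, θ₂ = 0.8725, θ₃ = 1.2216

rotate P by −φ1: (0.0173, 0.0560, -0.4192)
  A=0.1327, B=-0.4192, C=(l²−L²−A²−y'²−z²)/(2L)=-0.2672
  √(A²+B²)=0.4397;  θ1 = -1.2642+2.2239 ≈ 0.9597
arm 2 (φ=120.0°): x'=0.0398, y'=-0.0430
  A=0.1102, B=-0.4192, C=(l²−L²−A²−y'²−z²)/(2L)=-0.2503
  γ=atan2(-0.4192,0.1102)=-1.3138;  ψ=arccos(-0.5774)=2.1864;  θ2=γ+ψ≈0.8725
φ3=240.0° → target in arm frame (-0.0571, -0.0130)
  A cos θ + B sin θ = C:  0.2071·cos θ + -0.4192·sin θ = -0.3230
  √(A²+B²)=0.4676;  θ3 = -1.1118+2.3334 ≈ 1.2216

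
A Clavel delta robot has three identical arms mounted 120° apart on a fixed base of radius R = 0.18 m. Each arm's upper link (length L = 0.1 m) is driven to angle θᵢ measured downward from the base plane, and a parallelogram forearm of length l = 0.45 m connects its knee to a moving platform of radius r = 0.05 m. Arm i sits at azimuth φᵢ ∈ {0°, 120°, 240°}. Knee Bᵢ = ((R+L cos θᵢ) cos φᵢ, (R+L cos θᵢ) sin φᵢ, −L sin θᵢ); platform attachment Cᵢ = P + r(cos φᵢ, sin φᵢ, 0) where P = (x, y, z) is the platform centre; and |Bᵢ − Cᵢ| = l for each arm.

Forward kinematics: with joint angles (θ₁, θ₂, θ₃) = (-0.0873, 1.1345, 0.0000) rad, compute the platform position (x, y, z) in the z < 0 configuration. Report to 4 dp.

arm 1 at φ=0.0°: e+L cos θ1 = 0.2296;  centre 1 = (0.2296, 0.0000, 0.0087)
φ2=120.0°: virtual centre (-0.0861, 0.1492, -0.0906), radius l
φ3=240.0°: virtual centre (-0.1150, -0.1992, 0.0000), radius l
eliminate P² terms by subtracting sphere 1 from 2 and 3
plane₁₂: -0.6315x+0.2984y+-0.1987z = -0.0149
det = 0.4572;  x = 0.0129+-0.1845z,  y = -0.0226+0.2755z
sphere 1 gives Az²+Bz+C=0 with A=1.1099, B=0.0501, C=-0.1550;  B²−4AC=0.6905;  roots -0.3969, 0.3518;  negative root z = -0.3969
x = 0.0862, y = -0.1319

(0.0862, -0.1319, -0.3969)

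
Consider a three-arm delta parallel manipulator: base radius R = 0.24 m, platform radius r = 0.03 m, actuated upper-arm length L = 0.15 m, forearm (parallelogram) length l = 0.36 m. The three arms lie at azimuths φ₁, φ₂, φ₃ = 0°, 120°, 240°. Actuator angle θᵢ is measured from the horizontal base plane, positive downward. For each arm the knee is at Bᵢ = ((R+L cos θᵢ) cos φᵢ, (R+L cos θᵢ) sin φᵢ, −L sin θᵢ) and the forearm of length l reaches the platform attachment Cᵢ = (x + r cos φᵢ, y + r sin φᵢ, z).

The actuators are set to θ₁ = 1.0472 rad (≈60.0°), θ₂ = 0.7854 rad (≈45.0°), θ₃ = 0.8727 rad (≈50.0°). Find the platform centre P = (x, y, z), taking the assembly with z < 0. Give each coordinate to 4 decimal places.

(-0.0261, 0.0086, -0.3108)

φ1=0.0°: virtual centre (0.2850, 0.0000, -0.1299), radius l
S2 = (0.3161·cos120.0°, 0.3161·sin120.0°, -0.1061) = (-0.1580, 0.2737, -0.1061)
arm 3 at φ=240.0°: (R−r)+L cos θ3 = 0.3064;  S3 = (-0.1532, -0.2654, -0.1149)
|S₂|²−|S₁|² = 0.0130;  |S₃|²−|S₁|² = 0.0090
linear system: -0.8861x+0.5474y = 0.0130−0.0477z; -0.8764x+-0.5307y = 0.0090−0.0300z
Cramer: x(z) = -0.0125+0.0439z;  y(z) = 0.0036-0.0160z
quadratic in z: (1.0022)z²+(0.2336)z+(-0.0242)=0, √Δ=0.3894 → z ∈ {-0.3108, 0.0778}; z = -0.3108 (taking z<0)
x = -0.0261, y = 0.0086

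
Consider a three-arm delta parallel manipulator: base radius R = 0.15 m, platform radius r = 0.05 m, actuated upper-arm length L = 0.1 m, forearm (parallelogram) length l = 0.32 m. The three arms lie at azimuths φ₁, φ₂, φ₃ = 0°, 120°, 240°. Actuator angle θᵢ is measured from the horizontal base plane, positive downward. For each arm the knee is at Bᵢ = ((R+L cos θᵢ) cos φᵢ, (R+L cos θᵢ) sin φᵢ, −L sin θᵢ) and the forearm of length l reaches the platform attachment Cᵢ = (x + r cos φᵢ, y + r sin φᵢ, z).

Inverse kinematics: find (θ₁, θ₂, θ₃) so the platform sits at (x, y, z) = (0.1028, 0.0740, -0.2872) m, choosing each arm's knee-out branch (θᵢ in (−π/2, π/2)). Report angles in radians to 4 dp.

θ₁ = -0.0870, θ₂ = 0.5235, θ₃ = 1.2215

rotate P by −φ1: (0.1028, 0.0740, -0.2872)
  A=-0.0028, B=-0.2872, C=(l²−L²−A²−y'²−z²)/(2L)=0.0222
  √(A²+B²)=0.2872;  θ1 = -1.5805+1.4936 ≈ -0.0870
φ2=120.0° → target in arm frame (0.0127, -0.1260)
  A=0.0873, B=-0.2872, C=(l²−L²−A²−y'²−z²)/(2L)=-0.0680
  γ=atan2(-0.2872,0.0873)=-1.2757;  ψ=arccos(-0.2264)=1.7991;  θ2=γ+ψ≈0.5235
rotate P by −φ3: (-0.1155, 0.0520, -0.2872)
  e−x'=0.2155;  (l²−L²−(e−x')²−y'²−z²)/2L = -0.1961
  γ=atan2(-0.2872,0.2155)=-0.9271;  ψ=arccos(-0.5462)=2.1487;  θ3=γ+ψ≈1.2215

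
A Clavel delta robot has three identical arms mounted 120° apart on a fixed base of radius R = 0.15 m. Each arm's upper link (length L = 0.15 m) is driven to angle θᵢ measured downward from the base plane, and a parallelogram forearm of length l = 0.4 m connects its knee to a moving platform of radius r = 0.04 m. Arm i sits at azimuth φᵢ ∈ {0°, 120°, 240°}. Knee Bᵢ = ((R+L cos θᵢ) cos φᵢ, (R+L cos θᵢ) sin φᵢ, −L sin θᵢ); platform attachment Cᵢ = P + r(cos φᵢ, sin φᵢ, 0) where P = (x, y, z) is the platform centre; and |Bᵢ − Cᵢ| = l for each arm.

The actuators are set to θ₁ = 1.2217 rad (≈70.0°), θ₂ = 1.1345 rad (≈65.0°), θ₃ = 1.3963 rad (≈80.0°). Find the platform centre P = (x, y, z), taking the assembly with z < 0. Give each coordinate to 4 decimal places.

(0.0075, 0.0382, -0.5082)

φ1=0.0°: virtual centre (0.1613, 0.0000, -0.1410), radius l
φ2=120.0°: virtual centre (-0.0867, 0.1502, -0.1359), radius l
S3 = (0.1360·cos240.0°, 0.1360·sin240.0°, -0.1477) = (-0.0680, -0.1178, -0.1477)
eliminate P² terms by subtracting sphere 1 from 2 and 3
[-0.4960 0.3003 0.0100]·P = 0.0027;  [-0.4587 -0.2356 -0.0135]·P = -0.0056
det = 0.2546;  x = 0.0041+-0.0067z,  y = 0.0156+-0.0444z
sphere 1 gives Az²+Bz+C=0 with A=1.0020, B=0.2826, C=-0.1152;  B²−4AC=0.5415;  roots -0.5082, 0.2262;  negative root z = -0.5082
x = 0.0075, y = 0.0382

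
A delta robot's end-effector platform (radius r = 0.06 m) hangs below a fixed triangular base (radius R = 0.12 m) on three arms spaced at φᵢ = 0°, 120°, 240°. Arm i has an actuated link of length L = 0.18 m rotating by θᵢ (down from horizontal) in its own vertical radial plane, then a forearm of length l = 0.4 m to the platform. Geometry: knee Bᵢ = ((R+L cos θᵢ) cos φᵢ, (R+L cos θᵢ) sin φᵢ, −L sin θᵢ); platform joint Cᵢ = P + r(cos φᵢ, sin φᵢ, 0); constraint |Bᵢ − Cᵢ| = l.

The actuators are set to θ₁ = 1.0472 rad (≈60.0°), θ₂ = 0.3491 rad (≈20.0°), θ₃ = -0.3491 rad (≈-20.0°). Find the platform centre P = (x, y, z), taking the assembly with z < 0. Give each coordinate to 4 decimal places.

arm 1 at φ=0.0°: e+L cos θ1 = 0.1500;  S1 = (0.1500, 0.0000, -0.1559)
S2 = (0.2291·cos120.0°, 0.2291·sin120.0°, -0.0616) = (-0.1146, 0.1984, -0.0616)
φ3=240.0°: virtual centre (-0.1146, -0.1984, 0.0616), radius l
subtract pairs → two planes through P
[-0.5291 0.3969 0.1886]·P = 0.0095;  [-0.5291 -0.3969 0.4349]·P = 0.0095
Cramer: x(z) = -0.0179+0.5892z;  y(z) = 0.0000+0.3103z
into |P−S₁|² = l²: 1.4434z² + 0.1139z + -0.1075 = 0;  Δ = 0.6336;  z = -0.3152 or 0.2363 → z<0 root = -0.3152
x = -0.2036, y = -0.0978

(-0.2036, -0.0978, -0.3152)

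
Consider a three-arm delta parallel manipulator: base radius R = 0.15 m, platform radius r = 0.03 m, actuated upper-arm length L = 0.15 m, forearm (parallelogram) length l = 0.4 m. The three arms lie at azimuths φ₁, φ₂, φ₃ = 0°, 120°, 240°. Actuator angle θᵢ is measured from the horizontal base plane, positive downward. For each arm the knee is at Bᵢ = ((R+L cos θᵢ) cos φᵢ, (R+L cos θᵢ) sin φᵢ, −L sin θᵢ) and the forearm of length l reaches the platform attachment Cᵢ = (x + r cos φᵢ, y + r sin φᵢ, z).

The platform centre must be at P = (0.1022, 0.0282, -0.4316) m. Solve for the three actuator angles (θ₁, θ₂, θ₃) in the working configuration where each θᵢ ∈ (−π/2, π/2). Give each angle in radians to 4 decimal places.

arm 1 (φ=0.0°): x'=0.1022, y'=0.0282
  e−x'=0.0178;  (l²−L²−(e−x')²−y'²−z²)/2L = -0.1663
  θ1 = atan2(B,A) + arccos(C/0.4320) = 0.4364
φ2=120.0° → target in arm frame (-0.0267, -0.1026)
  A cos θ + B sin θ = C:  0.1467·cos θ + -0.4316·sin θ = -0.2694
  θ2 = atan2(B,A) + arccos(C/0.4558) = 0.9599
rotate P by −φ3: (-0.0755, 0.0744, -0.4316)
  A=0.1955, B=-0.4316, C=(l²−L²−A²−y'²−z²)/(2L)=-0.3085
  √(A²+B²)=0.4738;  θ3 = -1.1454+2.2798 ≈ 1.1343

θ₁ = 0.4364, θ₂ = 0.9599, θ₃ = 1.1343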